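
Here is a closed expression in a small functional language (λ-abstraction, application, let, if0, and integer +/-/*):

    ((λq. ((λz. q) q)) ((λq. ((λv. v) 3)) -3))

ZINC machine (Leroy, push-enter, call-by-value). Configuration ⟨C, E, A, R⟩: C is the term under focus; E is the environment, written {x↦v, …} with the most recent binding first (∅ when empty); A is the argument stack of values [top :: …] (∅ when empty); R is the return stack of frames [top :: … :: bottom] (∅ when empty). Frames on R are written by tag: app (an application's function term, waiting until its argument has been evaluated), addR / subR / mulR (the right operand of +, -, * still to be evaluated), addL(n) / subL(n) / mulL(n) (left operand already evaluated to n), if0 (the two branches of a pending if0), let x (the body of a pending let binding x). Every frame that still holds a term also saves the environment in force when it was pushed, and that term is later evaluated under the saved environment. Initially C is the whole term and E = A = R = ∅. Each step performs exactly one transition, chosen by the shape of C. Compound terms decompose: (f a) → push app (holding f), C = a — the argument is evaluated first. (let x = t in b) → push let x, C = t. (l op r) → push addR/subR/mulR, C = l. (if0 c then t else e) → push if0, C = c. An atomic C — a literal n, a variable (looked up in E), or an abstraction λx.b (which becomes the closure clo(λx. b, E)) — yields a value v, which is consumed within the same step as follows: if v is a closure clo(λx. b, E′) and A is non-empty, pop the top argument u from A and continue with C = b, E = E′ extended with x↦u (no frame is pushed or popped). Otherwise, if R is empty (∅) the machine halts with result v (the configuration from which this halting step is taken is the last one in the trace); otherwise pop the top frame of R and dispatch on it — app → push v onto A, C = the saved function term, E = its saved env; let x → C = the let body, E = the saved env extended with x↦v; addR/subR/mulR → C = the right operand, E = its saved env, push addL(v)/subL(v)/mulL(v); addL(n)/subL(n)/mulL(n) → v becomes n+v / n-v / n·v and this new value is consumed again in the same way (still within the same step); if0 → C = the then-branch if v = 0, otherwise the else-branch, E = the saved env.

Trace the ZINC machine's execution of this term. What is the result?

Answer: 3

Machine steps:
t=0: [C=((λq. ((λz. q) q)) ((λq. ((λv. v) 3)) -3)) | E=∅ | A=∅ | R=∅]
t=1: [C=((λq. ((λv. v) 3)) -3) | E=∅ | A=∅ | R=[app]]
t=2: [C=-3 | E=∅ | A=∅ | R=[app :: app]]
t=3: [C=(λq. ((λv. v) 3)) | E=∅ | A=[-3] | R=[app]]
t=4: [C=((λv. v) 3) | E={q↦-3} | A=∅ | R=[app]]
t=5: [C=3 | E={q↦-3} | A=∅ | R=[app :: app]]
t=6: [C=(λv. v) | E={q↦-3} | A=[3] | R=[app]]
t=7: [C=v | E={v↦3, q↦-3} | A=∅ | R=[app]]
t=8: [C=(λq. ((λz. q) q)) | E=∅ | A=[3] | R=∅]
t=9: [C=((λz. q) q) | E={q↦3} | A=∅ | R=∅]
t=10: [C=q | E={q↦3} | A=∅ | R=[app]]
t=11: [C=(λz. q) | E={q↦3} | A=[3] | R=∅]
t=12: [C=q | E={z↦3, q↦3} | A=∅ | R=∅]
→ final value 3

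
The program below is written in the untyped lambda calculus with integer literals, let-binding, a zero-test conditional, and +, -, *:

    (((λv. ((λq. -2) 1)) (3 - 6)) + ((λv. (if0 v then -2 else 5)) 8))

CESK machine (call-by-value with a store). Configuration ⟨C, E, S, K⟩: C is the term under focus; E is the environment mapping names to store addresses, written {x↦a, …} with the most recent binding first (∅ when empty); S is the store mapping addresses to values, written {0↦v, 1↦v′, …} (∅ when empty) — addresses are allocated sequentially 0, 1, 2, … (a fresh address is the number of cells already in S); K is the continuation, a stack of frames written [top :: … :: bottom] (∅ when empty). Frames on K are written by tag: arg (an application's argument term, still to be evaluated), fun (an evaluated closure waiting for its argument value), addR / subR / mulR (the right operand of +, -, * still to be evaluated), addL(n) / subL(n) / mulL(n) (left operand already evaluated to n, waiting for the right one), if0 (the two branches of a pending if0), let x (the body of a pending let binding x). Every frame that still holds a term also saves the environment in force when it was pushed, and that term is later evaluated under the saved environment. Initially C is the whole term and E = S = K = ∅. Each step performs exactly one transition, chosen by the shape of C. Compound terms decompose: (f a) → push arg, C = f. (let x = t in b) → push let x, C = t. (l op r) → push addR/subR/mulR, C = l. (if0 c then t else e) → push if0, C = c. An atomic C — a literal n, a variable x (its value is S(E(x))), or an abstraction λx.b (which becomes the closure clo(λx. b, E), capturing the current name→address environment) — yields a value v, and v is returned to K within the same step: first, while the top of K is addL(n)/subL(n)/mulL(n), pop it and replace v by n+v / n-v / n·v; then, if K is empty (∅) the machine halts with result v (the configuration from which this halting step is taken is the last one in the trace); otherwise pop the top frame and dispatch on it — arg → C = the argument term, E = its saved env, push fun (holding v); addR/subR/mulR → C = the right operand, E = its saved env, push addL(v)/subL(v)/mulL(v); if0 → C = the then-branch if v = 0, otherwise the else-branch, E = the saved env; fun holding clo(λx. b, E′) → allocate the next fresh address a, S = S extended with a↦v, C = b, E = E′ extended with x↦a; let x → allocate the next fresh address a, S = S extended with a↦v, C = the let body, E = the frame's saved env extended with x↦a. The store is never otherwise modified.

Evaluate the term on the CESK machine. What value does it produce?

0. [C=(((λv. ((λq. -2) 1)) (3 - 6)) + ((λv. (if0 v then -2 else 5)) 8)) | E=∅ | S=∅ | K=∅]
1. [C=((λv. ((λq. -2) 1)) (3 - 6)) | E=∅ | S=∅ | K=[addR]]
2. [C=(λv. ((λq. -2) 1)) | E=∅ | S=∅ | K=[arg :: addR]]
3. [C=(3 - 6) | E=∅ | S=∅ | K=[fun :: addR]]
4. [C=3 | E=∅ | S=∅ | K=[subR :: fun :: addR]]
5. [C=6 | E=∅ | S=∅ | K=[subL(3) :: fun :: addR]]
6. [C=((λq. -2) 1) | E={v↦0} | S={0↦-3} | K=[addR]]
7. [C=(λq. -2) | E={v↦0} | S={0↦-3} | K=[arg :: addR]]
8. [C=1 | E={v↦0} | S={0↦-3} | K=[fun :: addR]]
9. [C=-2 | E={q↦1, v↦0} | S={0↦-3, 1↦1} | K=[addR]]
10. [C=((λv. (if0 v then -2 else 5)) 8) | E=∅ | S={0↦-3, 1↦1} | K=[addL(-2)]]
11. [C=(λv. (if0 v then -2 else 5)) | E=∅ | S={0↦-3, 1↦1} | K=[arg :: addL(-2)]]
12. [C=8 | E=∅ | S={0↦-3, 1↦1} | K=[fun :: addL(-2)]]
13. [C=(if0 v then -2 else 5) | E={v↦2} | S={0↦-3, 1↦1, 2↦8} | K=[addL(-2)]]
14. [C=v | E={v↦2} | S={0↦-3, 1↦1, 2↦8} | K=[if0 :: addL(-2)]]
15. [C=5 | E={v↦2} | S={0↦-3, 1↦1, 2↦8} | K=[addL(-2)]]
→ final value 3

Answer: 3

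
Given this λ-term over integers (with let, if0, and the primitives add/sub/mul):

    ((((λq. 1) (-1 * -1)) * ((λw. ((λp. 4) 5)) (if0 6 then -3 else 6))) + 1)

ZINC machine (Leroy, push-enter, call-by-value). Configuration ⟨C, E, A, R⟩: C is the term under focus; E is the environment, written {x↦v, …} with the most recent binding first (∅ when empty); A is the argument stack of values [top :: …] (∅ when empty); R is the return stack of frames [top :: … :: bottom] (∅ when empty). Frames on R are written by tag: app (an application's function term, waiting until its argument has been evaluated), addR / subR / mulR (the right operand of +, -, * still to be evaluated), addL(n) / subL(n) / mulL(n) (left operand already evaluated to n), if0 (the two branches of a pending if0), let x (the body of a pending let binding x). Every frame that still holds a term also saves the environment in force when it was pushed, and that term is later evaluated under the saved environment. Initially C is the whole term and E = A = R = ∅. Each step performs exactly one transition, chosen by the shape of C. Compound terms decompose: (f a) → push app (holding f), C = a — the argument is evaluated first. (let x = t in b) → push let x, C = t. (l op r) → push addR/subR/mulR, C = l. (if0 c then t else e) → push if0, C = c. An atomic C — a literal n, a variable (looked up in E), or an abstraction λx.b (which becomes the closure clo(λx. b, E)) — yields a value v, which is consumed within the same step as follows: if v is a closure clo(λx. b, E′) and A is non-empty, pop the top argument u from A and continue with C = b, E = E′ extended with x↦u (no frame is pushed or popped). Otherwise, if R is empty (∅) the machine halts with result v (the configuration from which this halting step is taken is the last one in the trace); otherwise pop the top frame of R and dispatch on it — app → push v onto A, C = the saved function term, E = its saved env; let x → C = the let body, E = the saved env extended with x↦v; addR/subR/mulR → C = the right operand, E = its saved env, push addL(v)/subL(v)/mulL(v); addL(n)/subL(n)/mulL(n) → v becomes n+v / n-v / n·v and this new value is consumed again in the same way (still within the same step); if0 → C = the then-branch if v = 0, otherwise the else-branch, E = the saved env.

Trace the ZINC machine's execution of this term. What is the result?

Answer: 5

Execution trace:
0. <C=((((λq. 1) (-1 * -1)) * ((λw. ((λp. 4) 5)) (if0 6 then -3 else 6))) + 1), E=∅, A=∅, R=∅>
1. <C=(((λq. 1) (-1 * -1)) * ((λw. ((λp. 4) 5)) (if0 6 then -3 else 6))), E=∅, A=∅, R=[addR]>
2. <C=((λq. 1) (-1 * -1)), E=∅, A=∅, R=[mulR :: addR]>
3. <C=(-1 * -1), E=∅, A=∅, R=[app :: mulR :: addR]>
4. <C=-1, E=∅, A=∅, R=[mulR :: app :: mulR :: addR]>
5. <C=-1, E=∅, A=∅, R=[mulL(-1) :: app :: mulR :: addR]>
6. <C=(λq. 1), E=∅, A=[1], R=[mulR :: addR]>
7. <C=1, E={q↦1}, A=∅, R=[mulR :: addR]>
8. <C=((λw. ((λp. 4) 5)) (if0 6 then -3 else 6)), E=∅, A=∅, R=[mulL(1) :: addR]>
9. <C=(if0 6 then -3 else 6), E=∅, A=∅, R=[app :: mulL(1) :: addR]>
10. <C=6, E=∅, A=∅, R=[if0 :: app :: mulL(1) :: addR]>
11. <C=6, E=∅, A=∅, R=[app :: mulL(1) :: addR]>
12. <C=(λw. ((λp. 4) 5)), E=∅, A=[6], R=[mulL(1) :: addR]>
13. <C=((λp. 4) 5), E={w↦6}, A=∅, R=[mulL(1) :: addR]>
14. <C=5, E={w↦6}, A=∅, R=[app :: mulL(1) :: addR]>
15. <C=(λp. 4), E={w↦6}, A=[5], R=[mulL(1) :: addR]>
16. <C=4, E={p↦5, w↦6}, A=∅, R=[mulL(1) :: addR]>
17. <C=1, E=∅, A=∅, R=[addL(4)]>
→ final value 5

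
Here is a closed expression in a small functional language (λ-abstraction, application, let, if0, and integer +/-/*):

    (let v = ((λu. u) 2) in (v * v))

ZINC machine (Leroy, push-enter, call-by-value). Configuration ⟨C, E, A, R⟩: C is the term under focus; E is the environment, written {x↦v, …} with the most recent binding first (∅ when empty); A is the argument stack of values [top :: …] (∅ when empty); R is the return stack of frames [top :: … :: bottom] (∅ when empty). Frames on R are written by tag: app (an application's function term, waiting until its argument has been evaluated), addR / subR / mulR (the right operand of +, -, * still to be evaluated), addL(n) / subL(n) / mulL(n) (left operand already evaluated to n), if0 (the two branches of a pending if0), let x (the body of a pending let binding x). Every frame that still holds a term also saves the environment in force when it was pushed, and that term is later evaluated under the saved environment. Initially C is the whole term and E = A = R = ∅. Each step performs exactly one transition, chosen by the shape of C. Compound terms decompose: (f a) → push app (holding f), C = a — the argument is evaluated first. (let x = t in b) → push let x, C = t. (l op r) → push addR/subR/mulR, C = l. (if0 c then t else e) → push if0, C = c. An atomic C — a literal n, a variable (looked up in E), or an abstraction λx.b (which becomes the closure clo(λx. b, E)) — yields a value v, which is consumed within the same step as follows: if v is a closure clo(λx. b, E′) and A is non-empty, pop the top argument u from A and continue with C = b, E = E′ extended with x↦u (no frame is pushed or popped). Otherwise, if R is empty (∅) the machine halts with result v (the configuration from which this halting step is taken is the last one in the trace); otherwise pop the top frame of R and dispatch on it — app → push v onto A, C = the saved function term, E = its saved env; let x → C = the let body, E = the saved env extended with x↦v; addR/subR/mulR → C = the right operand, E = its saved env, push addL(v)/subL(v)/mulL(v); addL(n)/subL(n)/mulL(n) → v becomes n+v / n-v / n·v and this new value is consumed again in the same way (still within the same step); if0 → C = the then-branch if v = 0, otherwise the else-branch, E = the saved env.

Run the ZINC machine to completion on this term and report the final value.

[0] ⟨C=(let v = ((λu. u) 2) in (v * v)); E=∅; A=∅; R=∅⟩
[1] ⟨C=((λu. u) 2); E=∅; A=∅; R=[let v]⟩
[2] ⟨C=2; E=∅; A=∅; R=[app :: let v]⟩
[3] ⟨C=(λu. u); E=∅; A=[2]; R=[let v]⟩
[4] ⟨C=u; E={u↦2}; A=∅; R=[let v]⟩
[5] ⟨C=(v * v); E={v↦2}; A=∅; R=∅⟩
[6] ⟨C=v; E={v↦2}; A=∅; R=[mulR]⟩
[7] ⟨C=v; E={v↦2}; A=∅; R=[mulL(2)]⟩
→ final value 4

Answer: 4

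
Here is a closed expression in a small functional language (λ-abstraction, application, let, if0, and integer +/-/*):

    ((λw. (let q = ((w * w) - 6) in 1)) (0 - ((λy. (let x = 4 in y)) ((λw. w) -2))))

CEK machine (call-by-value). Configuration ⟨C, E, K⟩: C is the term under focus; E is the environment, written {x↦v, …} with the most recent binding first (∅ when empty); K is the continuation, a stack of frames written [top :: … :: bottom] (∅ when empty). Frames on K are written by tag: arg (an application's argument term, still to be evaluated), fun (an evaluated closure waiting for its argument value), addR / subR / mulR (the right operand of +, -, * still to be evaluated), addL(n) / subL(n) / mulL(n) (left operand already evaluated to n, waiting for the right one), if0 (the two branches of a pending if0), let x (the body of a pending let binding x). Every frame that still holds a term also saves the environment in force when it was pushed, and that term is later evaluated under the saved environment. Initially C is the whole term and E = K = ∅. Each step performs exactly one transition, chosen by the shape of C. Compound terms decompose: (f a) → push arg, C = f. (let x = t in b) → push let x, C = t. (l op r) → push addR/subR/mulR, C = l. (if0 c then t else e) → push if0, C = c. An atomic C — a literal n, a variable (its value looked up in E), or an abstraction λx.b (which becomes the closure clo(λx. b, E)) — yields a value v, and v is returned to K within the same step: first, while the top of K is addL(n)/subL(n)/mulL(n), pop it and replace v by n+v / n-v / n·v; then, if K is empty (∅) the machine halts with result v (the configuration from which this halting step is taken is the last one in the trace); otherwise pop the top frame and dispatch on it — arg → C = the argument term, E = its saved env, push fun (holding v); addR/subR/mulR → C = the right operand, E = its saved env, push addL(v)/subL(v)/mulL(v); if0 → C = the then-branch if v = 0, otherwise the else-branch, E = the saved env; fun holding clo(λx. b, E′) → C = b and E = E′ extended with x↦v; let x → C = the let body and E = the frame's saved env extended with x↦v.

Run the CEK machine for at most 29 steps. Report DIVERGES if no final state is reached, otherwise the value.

Answer: 1

Derivation:
t=0: ⟨C=((λw. (let q = ((w * w) - 6) in 1)) (0 - ((λy. (let x = 4 in y)) ((λw. w) -2)))); E=∅; K=∅⟩
t=1: ⟨C=(λw. (let q = ((w * w) - 6) in 1)); E=∅; K=[arg]⟩
t=2: ⟨C=(0 - ((λy. (let x = 4 in y)) ((λw. w) -2))); E=∅; K=[fun]⟩
t=3: ⟨C=0; E=∅; K=[subR :: fun]⟩
t=4: ⟨C=((λy. (let x = 4 in y)) ((λw. w) -2)); E=∅; K=[subL(0) :: fun]⟩
t=5: ⟨C=(λy. (let x = 4 in y)); E=∅; K=[arg :: subL(0) :: fun]⟩
t=6: ⟨C=((λw. w) -2); E=∅; K=[fun :: subL(0) :: fun]⟩
t=7: ⟨C=(λw. w); E=∅; K=[arg :: fun :: subL(0) :: fun]⟩
t=8: ⟨C=-2; E=∅; K=[fun :: fun :: subL(0) :: fun]⟩
t=9: ⟨C=w; E={w↦-2}; K=[fun :: subL(0) :: fun]⟩
t=10: ⟨C=(let x = 4 in y); E={y↦-2}; K=[subL(0) :: fun]⟩
t=11: ⟨C=4; E={y↦-2}; K=[let x :: subL(0) :: fun]⟩
t=12: ⟨C=y; E={x↦4, y↦-2}; K=[subL(0) :: fun]⟩
t=13: ⟨C=(let q = ((w * w) - 6) in 1); E={w↦2}; K=∅⟩
t=14: ⟨C=((w * w) - 6); E={w↦2}; K=[let q]⟩
t=15: ⟨C=(w * w); E={w↦2}; K=[subR :: let q]⟩
t=16: ⟨C=w; E={w↦2}; K=[mulR :: subR :: let q]⟩
t=17: ⟨C=w; E={w↦2}; K=[mulL(2) :: subR :: let q]⟩
t=18: ⟨C=6; E={w↦2}; K=[subL(4) :: let q]⟩
t=19: ⟨C=1; E={q↦-2, w↦2}; K=∅⟩
→ final value 1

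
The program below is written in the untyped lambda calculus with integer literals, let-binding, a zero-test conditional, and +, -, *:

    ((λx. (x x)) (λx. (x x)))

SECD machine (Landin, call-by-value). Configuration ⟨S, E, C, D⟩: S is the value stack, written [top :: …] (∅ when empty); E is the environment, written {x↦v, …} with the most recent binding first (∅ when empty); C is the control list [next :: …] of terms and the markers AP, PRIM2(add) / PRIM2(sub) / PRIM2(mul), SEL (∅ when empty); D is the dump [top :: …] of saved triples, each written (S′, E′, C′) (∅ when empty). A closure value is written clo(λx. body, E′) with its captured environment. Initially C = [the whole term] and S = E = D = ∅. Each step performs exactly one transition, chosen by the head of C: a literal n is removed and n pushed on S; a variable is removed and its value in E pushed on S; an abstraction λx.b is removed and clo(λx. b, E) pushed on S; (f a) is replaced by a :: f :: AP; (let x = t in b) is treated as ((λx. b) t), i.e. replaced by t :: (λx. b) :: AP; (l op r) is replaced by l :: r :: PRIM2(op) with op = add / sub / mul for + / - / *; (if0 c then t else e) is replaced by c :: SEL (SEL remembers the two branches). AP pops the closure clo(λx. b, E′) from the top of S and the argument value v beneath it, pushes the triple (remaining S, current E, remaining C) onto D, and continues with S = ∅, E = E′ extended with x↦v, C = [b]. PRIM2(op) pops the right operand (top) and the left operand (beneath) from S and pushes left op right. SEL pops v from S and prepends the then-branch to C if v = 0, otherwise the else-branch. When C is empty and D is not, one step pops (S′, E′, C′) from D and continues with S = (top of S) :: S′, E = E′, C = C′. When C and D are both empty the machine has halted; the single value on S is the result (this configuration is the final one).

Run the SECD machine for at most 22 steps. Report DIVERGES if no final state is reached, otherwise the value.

t=0: [S=∅ | E=∅ | C=[((λx. (x x)) (λx. (x x)))] | D=∅]
t=1: [S=∅ | E=∅ | C=[(λx. (x x)) :: (λx. (x x)) :: AP] | D=∅]
t=2: [S=[clo(λx. (x x), ∅)] | E=∅ | C=[(λx. (x x)) :: AP] | D=∅]
t=3: [S=[clo(λx. (x x), ∅) :: clo(λx. (x x), ∅)] | E=∅ | C=[AP] | D=∅]
t=4: [S=∅ | E={x↦clo(λx. (x x), ∅)} | C=[(x x)] | D=[(∅, ∅, ∅)]]
t=5: [S=∅ | E={x↦clo(λx. (x x), ∅)} | C=[x :: x :: AP] | D=[(∅, ∅, ∅)]]
t=6: [S=[clo(λx. (x x), ∅)] | E={x↦clo(λx. (x x), ∅)} | C=[x :: AP] | D=[(∅, ∅, ∅)]]
t=7: [S=[clo(λx. (x x), ∅) :: clo(λx. (x x), ∅)] | E={x↦clo(λx. (x x), ∅)} | C=[AP] | D=[(∅, ∅, ∅)]]
t=8: [S=∅ | E={x↦clo(λx. (x x), ∅)} | C=[(x x)] | D=[(∅, {x↦clo(λx. (x x), ∅)}, ∅) :: (∅, ∅, ∅)]]
t=9: [S=∅ | E={x↦clo(λx. (x x), ∅)} | C=[x :: x :: AP] | D=[(∅, {x↦clo(λx. (x x), ∅)}, ∅) :: (∅, ∅, ∅)]]
t=10: [S=[clo(λx. (x x), ∅)] | E={x↦clo(λx. (x x), ∅)} | C=[x :: AP] | D=[(∅, {x↦clo(λx. (x x), ∅)}, ∅) :: (∅, ∅, ∅)]]
t=11: [S=[clo(λx. (x x), ∅) :: clo(λx. (x x), ∅)] | E={x↦clo(λx. (x x), ∅)} | C=[AP] | D=[(∅, {x↦clo(λx. (x x), ∅)}, ∅) :: (∅, ∅, ∅)]]
t=12: [S=∅ | E={x↦clo(λx. (x x), ∅)} | C=[(x x)] | D=[(∅, {x↦clo(λx. (x x), ∅)}, ∅) :: (∅, {x↦clo(λx. (x x), ∅)}, ∅) :: (∅, ∅, ∅)]]
t=13: [S=∅ | E={x↦clo(λx. (x x), ∅)} | C=[x :: x :: AP] | D=[(∅, {x↦clo(λx. (x x), ∅)}, ∅) :: (∅, {x↦clo(λx. (x x), ∅)}, ∅) :: (∅, ∅, ∅)]]
t=14: [S=[clo(λx. (x x), ∅)] | E={x↦clo(λx. (x x), ∅)} | C=[x :: AP] | D=[(∅, {x↦clo(λx. (x x), ∅)}, ∅) :: (∅, {x↦clo(λx. (x x), ∅)}, ∅) :: (∅, ∅, ∅)]]
t=15: [S=[clo(λx. (x x), ∅) :: clo(λx. (x x), ∅)] | E={x↦clo(λx. (x x), ∅)} | C=[AP] | D=[(∅, {x↦clo(λx. (x x), ∅)}, ∅) :: (∅, {x↦clo(λx. (x x), ∅)}, ∅) :: (∅, ∅, ∅)]]
t=16: [S=∅ | E={x↦clo(λx. (x x), ∅)} | C=[(x x)] | D=[(∅, {x↦clo(λx. (x x), ∅)}, ∅) :: (∅, {x↦clo(λx. (x x), ∅)}, ∅) :: (∅, {x↦clo(λx. (x x), ∅)}, ∅) :: (∅, ∅, ∅)]]
t=17: [S=∅ | E={x↦clo(λx. (x x), ∅)} | C=[x :: x :: AP] | D=[(∅, {x↦clo(λx. (x x), ∅)}, ∅) :: (∅, {x↦clo(λx. (x x), ∅)}, ∅) :: (∅, {x↦clo(λx. (x x), ∅)}, ∅) :: (∅, ∅, ∅)]]
t=18: [S=[clo(λx. (x x), ∅)] | E={x↦clo(λx. (x x), ∅)} | C=[x :: AP] | D=[(∅, {x↦clo(λx. (x x), ∅)}, ∅) :: (∅, {x↦clo(λx. (x x), ∅)}, ∅) :: (∅, {x↦clo(λx. (x x), ∅)}, ∅) :: (∅, ∅, ∅)]]
t=19: [S=[clo(λx. (x x), ∅) :: clo(λx. (x x), ∅)] | E={x↦clo(λx. (x x), ∅)} | C=[AP] | D=[(∅, {x↦clo(λx. (x x), ∅)}, ∅) :: (∅, {x↦clo(λx. (x x), ∅)}, ∅) :: (∅, {x↦clo(λx. (x x), ∅)}, ∅) :: (∅, ∅, ∅)]]
t=20: [S=∅ | E={x↦clo(λx. (x x), ∅)} | C=[(x x)] | D=[(∅, {x↦clo(λx. (x x), ∅)}, ∅) :: (∅, {x↦clo(λx. (x x), ∅)}, ∅) :: (∅, {x↦clo(λx. (x x), ∅)}, ∅) :: (∅, {x↦clo(λx. (x x), ∅)}, ∅) :: (∅, ∅, ∅)]]
t=21: [S=∅ | E={x↦clo(λx. (x x), ∅)} | C=[x :: x :: AP] | D=[(∅, {x↦clo(λx. (x x), ∅)}, ∅) :: (∅, {x↦clo(λx. (x x), ∅)}, ∅) :: (∅, {x↦clo(λx. (x x), ∅)}, ∅) :: (∅, {x↦clo(λx. (x x), ∅)}, ∅) :: (∅, ∅, ∅)]]
t=22: [S=[clo(λx. (x x), ∅)] | E={x↦clo(λx. (x x), ∅)} | C=[x :: AP] | D=[(∅, {x↦clo(λx. (x x), ∅)}, ∅) :: (∅, {x↦clo(λx. (x x), ∅)}, ∅) :: (∅, {x↦clo(λx. (x x), ∅)}, ∅) :: (∅, {x↦clo(λx. (x x), ∅)}, ∅) :: (∅, ∅, ∅)]]
→ 22 transitions taken and the configuration is still not final: no result within 22 steps

Answer: DIVERGES (no final state within 22 steps)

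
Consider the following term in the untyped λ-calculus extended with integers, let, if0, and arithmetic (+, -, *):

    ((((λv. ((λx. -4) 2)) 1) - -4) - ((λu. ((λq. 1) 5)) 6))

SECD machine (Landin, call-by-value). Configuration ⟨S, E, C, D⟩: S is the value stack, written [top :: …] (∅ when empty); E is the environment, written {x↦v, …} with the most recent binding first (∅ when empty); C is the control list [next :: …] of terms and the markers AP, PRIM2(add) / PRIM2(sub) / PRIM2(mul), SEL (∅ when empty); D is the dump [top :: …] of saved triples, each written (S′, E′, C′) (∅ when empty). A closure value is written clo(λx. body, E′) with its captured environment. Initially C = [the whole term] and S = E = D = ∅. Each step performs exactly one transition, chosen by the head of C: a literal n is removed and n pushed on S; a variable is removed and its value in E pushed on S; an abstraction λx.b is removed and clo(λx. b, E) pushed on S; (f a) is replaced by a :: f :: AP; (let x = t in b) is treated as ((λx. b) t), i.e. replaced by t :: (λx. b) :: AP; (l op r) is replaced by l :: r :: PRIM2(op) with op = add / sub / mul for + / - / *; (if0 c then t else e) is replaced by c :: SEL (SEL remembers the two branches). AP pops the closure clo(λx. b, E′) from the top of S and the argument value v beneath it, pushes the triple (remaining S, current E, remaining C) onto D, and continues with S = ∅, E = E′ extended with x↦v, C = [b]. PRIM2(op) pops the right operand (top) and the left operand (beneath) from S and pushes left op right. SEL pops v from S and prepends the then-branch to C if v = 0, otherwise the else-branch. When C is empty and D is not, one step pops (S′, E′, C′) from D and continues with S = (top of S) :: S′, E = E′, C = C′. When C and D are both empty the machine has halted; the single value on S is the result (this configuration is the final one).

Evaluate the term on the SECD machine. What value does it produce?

0. ⟨S=∅; E=∅; C=[((((λv. ((λx. -4) 2)) 1) - -4) - ((λu. ((λq. 1) 5)) 6))]; D=∅⟩
1. ⟨S=∅; E=∅; C=[(((λv. ((λx. -4) 2)) 1) - -4) :: ((λu. ((λq. 1) 5)) 6) :: PRIM2(sub)]; D=∅⟩
2. ⟨S=∅; E=∅; C=[((λv. ((λx. -4) 2)) 1) :: -4 :: PRIM2(sub) :: ((λu. ((λq. 1) 5)) 6) :: PRIM2(sub)]; D=∅⟩
3. ⟨S=∅; E=∅; C=[1 :: (λv. ((λx. -4) 2)) :: AP :: -4 :: PRIM2(sub) :: ((λu. ((λq. 1) 5)) 6) :: PRIM2(sub)]; D=∅⟩
4. ⟨S=[1]; E=∅; C=[(λv. ((λx. -4) 2)) :: AP :: -4 :: PRIM2(sub) :: ((λu. ((λq. 1) 5)) 6) :: PRIM2(sub)]; D=∅⟩
5. ⟨S=[clo(λv. ((λx. -4) 2), ∅) :: 1]; E=∅; C=[AP :: -4 :: PRIM2(sub) :: ((λu. ((λq. 1) 5)) 6) :: PRIM2(sub)]; D=∅⟩
6. ⟨S=∅; E={v↦1}; C=[((λx. -4) 2)]; D=[(∅, ∅, [-4 :: PRIM2(sub) :: ((λu. ((λq. 1) 5)) 6) :: PRIM2(sub)])]⟩
7. ⟨S=∅; E={v↦1}; C=[2 :: (λx. -4) :: AP]; D=[(∅, ∅, [-4 :: PRIM2(sub) :: ((λu. ((λq. 1) 5)) 6) :: PRIM2(sub)])]⟩
8. ⟨S=[2]; E={v↦1}; C=[(λx. -4) :: AP]; D=[(∅, ∅, [-4 :: PRIM2(sub) :: ((λu. ((λq. 1) 5)) 6) :: PRIM2(sub)])]⟩
9. ⟨S=[clo(λx. -4, {v↦1}) :: 2]; E={v↦1}; C=[AP]; D=[(∅, ∅, [-4 :: PRIM2(sub) :: ((λu. ((λq. 1) 5)) 6) :: PRIM2(sub)])]⟩
10. ⟨S=∅; E={x↦2, v↦1}; C=[-4]; D=[(∅, {v↦1}, ∅) :: (∅, ∅, [-4 :: PRIM2(sub) :: ((λu. ((λq. 1) 5)) 6) :: PRIM2(sub)])]⟩
11. ⟨S=[-4]; E={x↦2, v↦1}; C=∅; D=[(∅, {v↦1}, ∅) :: (∅, ∅, [-4 :: PRIM2(sub) :: ((λu. ((λq. 1) 5)) 6) :: PRIM2(sub)])]⟩
12. ⟨S=[-4]; E={v↦1}; C=∅; D=[(∅, ∅, [-4 :: PRIM2(sub) :: ((λu. ((λq. 1) 5)) 6) :: PRIM2(sub)])]⟩
13. ⟨S=[-4]; E=∅; C=[-4 :: PRIM2(sub) :: ((λu. ((λq. 1) 5)) 6) :: PRIM2(sub)]; D=∅⟩
14. ⟨S=[-4 :: -4]; E=∅; C=[PRIM2(sub) :: ((λu. ((λq. 1) 5)) 6) :: PRIM2(sub)]; D=∅⟩
15. ⟨S=[0]; E=∅; C=[((λu. ((λq. 1) 5)) 6) :: PRIM2(sub)]; D=∅⟩
16. ⟨S=[0]; E=∅; C=[6 :: (λu. ((λq. 1) 5)) :: AP :: PRIM2(sub)]; D=∅⟩
17. ⟨S=[6 :: 0]; E=∅; C=[(λu. ((λq. 1) 5)) :: AP :: PRIM2(sub)]; D=∅⟩
18. ⟨S=[clo(λu. ((λq. 1) 5), ∅) :: 6 :: 0]; E=∅; C=[AP :: PRIM2(sub)]; D=∅⟩
19. ⟨S=∅; E={u↦6}; C=[((λq. 1) 5)]; D=[([0], ∅, [PRIM2(sub)])]⟩
20. ⟨S=∅; E={u↦6}; C=[5 :: (λq. 1) :: AP]; D=[([0], ∅, [PRIM2(sub)])]⟩
21. ⟨S=[5]; E={u↦6}; C=[(λq. 1) :: AP]; D=[([0], ∅, [PRIM2(sub)])]⟩
22. ⟨S=[clo(λq. 1, {u↦6}) :: 5]; E={u↦6}; C=[AP]; D=[([0], ∅, [PRIM2(sub)])]⟩
23. ⟨S=∅; E={q↦5, u↦6}; C=[1]; D=[(∅, {u↦6}, ∅) :: ([0], ∅, [PRIM2(sub)])]⟩
24. ⟨S=[1]; E={q↦5, u↦6}; C=∅; D=[(∅, {u↦6}, ∅) :: ([0], ∅, [PRIM2(sub)])]⟩
25. ⟨S=[1]; E={u↦6}; C=∅; D=[([0], ∅, [PRIM2(sub)])]⟩
26. ⟨S=[1 :: 0]; E=∅; C=[PRIM2(sub)]; D=∅⟩
27. ⟨S=[-1]; E=∅; C=∅; D=∅⟩
→ final value -1

Answer: -1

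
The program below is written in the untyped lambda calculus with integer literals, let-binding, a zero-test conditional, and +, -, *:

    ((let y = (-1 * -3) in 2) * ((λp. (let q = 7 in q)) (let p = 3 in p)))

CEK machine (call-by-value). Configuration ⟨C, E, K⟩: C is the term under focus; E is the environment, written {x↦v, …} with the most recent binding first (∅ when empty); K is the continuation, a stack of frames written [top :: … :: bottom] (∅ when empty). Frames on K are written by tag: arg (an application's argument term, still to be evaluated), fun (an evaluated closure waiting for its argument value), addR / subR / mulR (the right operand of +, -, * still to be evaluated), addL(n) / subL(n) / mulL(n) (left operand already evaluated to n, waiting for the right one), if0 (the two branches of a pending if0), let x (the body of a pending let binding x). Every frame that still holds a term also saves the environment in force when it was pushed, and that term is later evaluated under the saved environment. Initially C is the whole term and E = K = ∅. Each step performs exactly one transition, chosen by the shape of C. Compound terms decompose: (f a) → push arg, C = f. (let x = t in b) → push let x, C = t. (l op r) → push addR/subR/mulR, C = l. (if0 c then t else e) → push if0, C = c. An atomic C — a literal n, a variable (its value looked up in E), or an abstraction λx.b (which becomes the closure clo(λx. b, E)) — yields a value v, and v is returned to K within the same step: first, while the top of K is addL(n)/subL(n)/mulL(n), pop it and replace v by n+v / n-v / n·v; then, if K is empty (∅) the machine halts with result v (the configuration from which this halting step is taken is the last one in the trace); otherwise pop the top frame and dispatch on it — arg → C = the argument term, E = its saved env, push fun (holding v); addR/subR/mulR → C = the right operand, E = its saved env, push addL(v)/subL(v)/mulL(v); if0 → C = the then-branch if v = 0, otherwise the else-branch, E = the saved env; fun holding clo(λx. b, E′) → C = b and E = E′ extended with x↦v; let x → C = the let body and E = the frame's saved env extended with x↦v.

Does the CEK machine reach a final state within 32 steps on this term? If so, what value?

Answer: 14

Execution trace:
step 0: <C=((let y = (-1 * -3) in 2) * ((λp. (let q = 7 in q)) (let p = 3 in p))), E=∅, K=∅>
step 1: <C=(let y = (-1 * -3) in 2), E=∅, K=[mulR]>
step 2: <C=(-1 * -3), E=∅, K=[let y :: mulR]>
step 3: <C=-1, E=∅, K=[mulR :: let y :: mulR]>
step 4: <C=-3, E=∅, K=[mulL(-1) :: let y :: mulR]>
step 5: <C=2, E={y↦3}, K=[mulR]>
step 6: <C=((λp. (let q = 7 in q)) (let p = 3 in p)), E=∅, K=[mulL(2)]>
step 7: <C=(λp. (let q = 7 in q)), E=∅, K=[arg :: mulL(2)]>
step 8: <C=(let p = 3 in p), E=∅, K=[fun :: mulL(2)]>
step 9: <C=3, E=∅, K=[let p :: fun :: mulL(2)]>
step 10: <C=p, E={p↦3}, K=[fun :: mulL(2)]>
step 11: <C=(let q = 7 in q), E={p↦3}, K=[mulL(2)]>
step 12: <C=7, E={p↦3}, K=[let q :: mulL(2)]>
step 13: <C=q, E={q↦7, p↦3}, K=[mulL(2)]>
→ final value 14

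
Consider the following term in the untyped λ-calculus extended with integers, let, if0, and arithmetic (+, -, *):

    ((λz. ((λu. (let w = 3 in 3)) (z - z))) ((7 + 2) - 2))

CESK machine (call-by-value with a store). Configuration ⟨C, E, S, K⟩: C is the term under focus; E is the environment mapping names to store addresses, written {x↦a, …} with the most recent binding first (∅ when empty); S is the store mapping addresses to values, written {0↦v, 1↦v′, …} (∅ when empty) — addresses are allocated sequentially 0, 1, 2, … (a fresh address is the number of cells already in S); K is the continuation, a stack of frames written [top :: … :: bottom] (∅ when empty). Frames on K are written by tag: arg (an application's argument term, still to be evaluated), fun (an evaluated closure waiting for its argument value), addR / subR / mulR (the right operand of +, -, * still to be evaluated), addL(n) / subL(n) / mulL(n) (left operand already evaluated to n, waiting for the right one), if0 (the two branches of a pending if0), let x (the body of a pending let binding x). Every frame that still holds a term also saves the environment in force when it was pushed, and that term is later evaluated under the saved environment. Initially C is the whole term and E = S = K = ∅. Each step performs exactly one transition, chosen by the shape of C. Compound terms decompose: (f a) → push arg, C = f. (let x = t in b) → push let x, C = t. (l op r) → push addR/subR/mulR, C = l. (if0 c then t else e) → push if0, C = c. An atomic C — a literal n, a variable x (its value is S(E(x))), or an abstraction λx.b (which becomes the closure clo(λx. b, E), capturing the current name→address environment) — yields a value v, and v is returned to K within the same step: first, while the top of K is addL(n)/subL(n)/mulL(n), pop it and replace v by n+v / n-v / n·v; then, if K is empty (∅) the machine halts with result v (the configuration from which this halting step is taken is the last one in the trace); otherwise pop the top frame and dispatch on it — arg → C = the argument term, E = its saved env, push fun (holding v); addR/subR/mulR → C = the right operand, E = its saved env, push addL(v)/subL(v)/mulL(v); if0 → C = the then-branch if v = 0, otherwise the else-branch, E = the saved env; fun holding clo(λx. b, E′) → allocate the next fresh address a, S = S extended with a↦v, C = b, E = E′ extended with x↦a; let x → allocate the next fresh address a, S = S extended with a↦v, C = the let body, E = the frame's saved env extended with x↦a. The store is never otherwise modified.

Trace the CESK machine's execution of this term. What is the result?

step 0: ⟨C=((λz. ((λu. (let w = 3 in 3)) (z - z))) ((7 + 2) - 2)); E=∅; S=∅; K=∅⟩
step 1: ⟨C=(λz. ((λu. (let w = 3 in 3)) (z - z))); E=∅; S=∅; K=[arg]⟩
step 2: ⟨C=((7 + 2) - 2); E=∅; S=∅; K=[fun]⟩
step 3: ⟨C=(7 + 2); E=∅; S=∅; K=[subR :: fun]⟩
step 4: ⟨C=7; E=∅; S=∅; K=[addR :: subR :: fun]⟩
step 5: ⟨C=2; E=∅; S=∅; K=[addL(7) :: subR :: fun]⟩
step 6: ⟨C=2; E=∅; S=∅; K=[subL(9) :: fun]⟩
step 7: ⟨C=((λu. (let w = 3 in 3)) (z - z)); E={z↦0}; S={0↦7}; K=∅⟩
step 8: ⟨C=(λu. (let w = 3 in 3)); E={z↦0}; S={0↦7}; K=[arg]⟩
step 9: ⟨C=(z - z); E={z↦0}; S={0↦7}; K=[fun]⟩
step 10: ⟨C=z; E={z↦0}; S={0↦7}; K=[subR :: fun]⟩
step 11: ⟨C=z; E={z↦0}; S={0↦7}; K=[subL(7) :: fun]⟩
step 12: ⟨C=(let w = 3 in 3); E={u↦1, z↦0}; S={0↦7, 1↦0}; K=∅⟩
step 13: ⟨C=3; E={u↦1, z↦0}; S={0↦7, 1↦0}; K=[let w]⟩
step 14: ⟨C=3; E={w↦2, u↦1, z↦0}; S={0↦7, 1↦0, 2↦3}; K=∅⟩
→ final value 3

Answer: 3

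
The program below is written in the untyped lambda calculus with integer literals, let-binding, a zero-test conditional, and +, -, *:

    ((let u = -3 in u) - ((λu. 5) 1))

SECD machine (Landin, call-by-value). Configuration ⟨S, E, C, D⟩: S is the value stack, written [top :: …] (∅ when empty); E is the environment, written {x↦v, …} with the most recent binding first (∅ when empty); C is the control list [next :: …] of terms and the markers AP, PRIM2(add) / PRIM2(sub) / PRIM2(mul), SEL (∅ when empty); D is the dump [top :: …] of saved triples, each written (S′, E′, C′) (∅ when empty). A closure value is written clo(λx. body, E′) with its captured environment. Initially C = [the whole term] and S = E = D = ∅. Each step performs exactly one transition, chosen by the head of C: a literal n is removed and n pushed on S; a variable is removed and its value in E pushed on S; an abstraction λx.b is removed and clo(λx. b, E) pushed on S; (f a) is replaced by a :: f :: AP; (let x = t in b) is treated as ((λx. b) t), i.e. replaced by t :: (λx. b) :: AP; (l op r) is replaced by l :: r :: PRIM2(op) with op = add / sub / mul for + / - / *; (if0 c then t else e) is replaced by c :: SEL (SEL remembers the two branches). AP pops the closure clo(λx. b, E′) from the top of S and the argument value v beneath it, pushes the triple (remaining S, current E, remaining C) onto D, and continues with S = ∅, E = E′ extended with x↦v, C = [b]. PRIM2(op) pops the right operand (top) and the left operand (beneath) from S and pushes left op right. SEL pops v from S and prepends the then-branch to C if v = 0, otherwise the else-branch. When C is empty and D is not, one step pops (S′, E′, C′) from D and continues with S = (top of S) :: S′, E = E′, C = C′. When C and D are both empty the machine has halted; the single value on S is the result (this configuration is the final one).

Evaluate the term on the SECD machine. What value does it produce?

Answer: -8

Machine steps:
t=0: [S=∅ | E=∅ | C=[((let u = -3 in u) - ((λu. 5) 1))] | D=∅]
t=1: [S=∅ | E=∅ | C=[(let u = -3 in u) :: ((λu. 5) 1) :: PRIM2(sub)] | D=∅]
t=2: [S=∅ | E=∅ | C=[-3 :: (λu. u) :: AP :: ((λu. 5) 1) :: PRIM2(sub)] | D=∅]
t=3: [S=[-3] | E=∅ | C=[(λu. u) :: AP :: ((λu. 5) 1) :: PRIM2(sub)] | D=∅]
t=4: [S=[clo(λu. u, ∅) :: -3] | E=∅ | C=[AP :: ((λu. 5) 1) :: PRIM2(sub)] | D=∅]
t=5: [S=∅ | E={u↦-3} | C=[u] | D=[(∅, ∅, [((λu. 5) 1) :: PRIM2(sub)])]]
t=6: [S=[-3] | E={u↦-3} | C=∅ | D=[(∅, ∅, [((λu. 5) 1) :: PRIM2(sub)])]]
t=7: [S=[-3] | E=∅ | C=[((λu. 5) 1) :: PRIM2(sub)] | D=∅]
t=8: [S=[-3] | E=∅ | C=[1 :: (λu. 5) :: AP :: PRIM2(sub)] | D=∅]
t=9: [S=[1 :: -3] | E=∅ | C=[(λu. 5) :: AP :: PRIM2(sub)] | D=∅]
t=10: [S=[clo(λu. 5, ∅) :: 1 :: -3] | E=∅ | C=[AP :: PRIM2(sub)] | D=∅]
t=11: [S=∅ | E={u↦1} | C=[5] | D=[([-3], ∅, [PRIM2(sub)])]]
t=12: [S=[5] | E={u↦1} | C=∅ | D=[([-3], ∅, [PRIM2(sub)])]]
t=13: [S=[5 :: -3] | E=∅ | C=[PRIM2(sub)] | D=∅]
t=14: [S=[-8] | E=∅ | C=∅ | D=∅]
→ final value -8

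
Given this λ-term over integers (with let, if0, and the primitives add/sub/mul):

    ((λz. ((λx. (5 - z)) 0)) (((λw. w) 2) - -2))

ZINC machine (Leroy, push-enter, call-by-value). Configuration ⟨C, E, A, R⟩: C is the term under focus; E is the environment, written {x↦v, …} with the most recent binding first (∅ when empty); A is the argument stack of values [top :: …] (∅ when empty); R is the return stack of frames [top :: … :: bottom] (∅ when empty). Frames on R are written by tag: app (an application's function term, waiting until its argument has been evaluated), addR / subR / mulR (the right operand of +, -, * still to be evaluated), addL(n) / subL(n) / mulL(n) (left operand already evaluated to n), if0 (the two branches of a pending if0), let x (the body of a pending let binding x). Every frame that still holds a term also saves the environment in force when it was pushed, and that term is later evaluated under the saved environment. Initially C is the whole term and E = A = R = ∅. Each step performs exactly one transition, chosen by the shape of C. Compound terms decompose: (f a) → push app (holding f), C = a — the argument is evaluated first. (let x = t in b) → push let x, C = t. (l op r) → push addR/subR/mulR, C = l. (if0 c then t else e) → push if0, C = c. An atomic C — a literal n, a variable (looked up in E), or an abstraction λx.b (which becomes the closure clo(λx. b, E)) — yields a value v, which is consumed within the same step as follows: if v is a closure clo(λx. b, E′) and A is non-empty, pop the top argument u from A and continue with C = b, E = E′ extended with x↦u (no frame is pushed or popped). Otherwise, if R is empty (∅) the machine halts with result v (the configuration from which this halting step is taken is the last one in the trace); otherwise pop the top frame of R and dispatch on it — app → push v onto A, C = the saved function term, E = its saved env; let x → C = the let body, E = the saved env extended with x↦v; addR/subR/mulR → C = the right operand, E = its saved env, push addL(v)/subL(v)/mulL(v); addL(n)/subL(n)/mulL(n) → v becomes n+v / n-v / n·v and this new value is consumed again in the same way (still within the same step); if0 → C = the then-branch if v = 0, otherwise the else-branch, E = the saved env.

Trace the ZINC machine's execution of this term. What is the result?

Answer: 1

Derivation:
step 0: [C=((λz. ((λx. (5 - z)) 0)) (((λw. w) 2) - -2)) | E=∅ | A=∅ | R=∅]
step 1: [C=(((λw. w) 2) - -2) | E=∅ | A=∅ | R=[app]]
step 2: [C=((λw. w) 2) | E=∅ | A=∅ | R=[subR :: app]]
step 3: [C=2 | E=∅ | A=∅ | R=[app :: subR :: app]]
step 4: [C=(λw. w) | E=∅ | A=[2] | R=[subR :: app]]
step 5: [C=w | E={w↦2} | A=∅ | R=[subR :: app]]
step 6: [C=-2 | E=∅ | A=∅ | R=[subL(2) :: app]]
step 7: [C=(λz. ((λx. (5 - z)) 0)) | E=∅ | A=[4] | R=∅]
step 8: [C=((λx. (5 - z)) 0) | E={z↦4} | A=∅ | R=∅]
step 9: [C=0 | E={z↦4} | A=∅ | R=[app]]
step 10: [C=(λx. (5 - z)) | E={z↦4} | A=[0] | R=∅]
step 11: [C=(5 - z) | E={x↦0, z↦4} | A=∅ | R=∅]
step 12: [C=5 | E={x↦0, z↦4} | A=∅ | R=[subR]]
step 13: [C=z | E={x↦0, z↦4} | A=∅ | R=[subL(5)]]
→ final value 1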